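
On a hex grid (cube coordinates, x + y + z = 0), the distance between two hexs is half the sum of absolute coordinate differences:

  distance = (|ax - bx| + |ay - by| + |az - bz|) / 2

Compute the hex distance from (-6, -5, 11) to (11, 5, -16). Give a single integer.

|ax - bx| = |-6 - 11| = 17
|ay - by| = |-5 - 5| = 10
|az - bz| = |11 - (-16)| = 27
distance = (17 + 10 + 27) / 2 = 54 / 2 = 27

Answer: 27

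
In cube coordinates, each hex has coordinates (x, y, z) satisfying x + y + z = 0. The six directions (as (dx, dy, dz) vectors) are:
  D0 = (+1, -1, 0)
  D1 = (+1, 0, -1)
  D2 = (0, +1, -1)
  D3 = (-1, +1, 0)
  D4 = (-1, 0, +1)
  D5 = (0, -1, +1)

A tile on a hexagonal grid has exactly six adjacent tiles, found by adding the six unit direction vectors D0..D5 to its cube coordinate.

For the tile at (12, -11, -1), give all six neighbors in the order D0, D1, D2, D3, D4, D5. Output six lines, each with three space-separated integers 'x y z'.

Center: (12, -11, -1). Add each direction:
  D0: (12, -11, -1) + (1, -1, 0) = (13, -12, -1)
  D1: (12, -11, -1) + (1, 0, -1) = (13, -11, -2)
  D2: (12, -11, -1) + (0, 1, -1) = (12, -10, -2)
  D3: (12, -11, -1) + (-1, 1, 0) = (11, -10, -1)
  D4: (12, -11, -1) + (-1, 0, 1) = (11, -11, 0)
  D5: (12, -11, -1) + (0, -1, 1) = (12, -12, 0)

Answer: 13 -12 -1
13 -11 -2
12 -10 -2
11 -10 -1
11 -11 0
12 -12 0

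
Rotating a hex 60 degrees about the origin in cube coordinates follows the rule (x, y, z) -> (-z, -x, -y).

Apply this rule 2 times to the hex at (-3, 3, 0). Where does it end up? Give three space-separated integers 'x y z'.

Start: (-3, 3, 0)
Step 1: (-3, 3, 0) -> (-(0), -(-3), -(3)) = (0, 3, -3)
Step 2: (0, 3, -3) -> (-(-3), -(0), -(3)) = (3, 0, -3)

Answer: 3 0 -3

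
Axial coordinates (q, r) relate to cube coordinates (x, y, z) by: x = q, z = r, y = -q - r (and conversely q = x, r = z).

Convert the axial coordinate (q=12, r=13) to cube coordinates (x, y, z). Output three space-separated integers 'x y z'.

x = q = 12
z = r = 13
y = -x - z = -(12) - (13) = -25

Answer: 12 -25 13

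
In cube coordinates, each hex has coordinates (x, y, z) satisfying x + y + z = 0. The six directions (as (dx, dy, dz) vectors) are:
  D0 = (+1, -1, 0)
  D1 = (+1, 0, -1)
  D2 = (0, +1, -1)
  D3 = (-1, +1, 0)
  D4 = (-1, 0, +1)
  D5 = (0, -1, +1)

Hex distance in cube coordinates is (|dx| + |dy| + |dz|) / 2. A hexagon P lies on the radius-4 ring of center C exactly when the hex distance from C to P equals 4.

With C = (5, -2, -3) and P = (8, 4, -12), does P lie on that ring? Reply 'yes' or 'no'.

|px - cx| = |8 - 5| = 3
|py - cy| = |4 - (-2)| = 6
|pz - cz| = |-12 - (-3)| = 9
distance = (3+6+9)/2 = 18/2 = 9
radius = 4; distance != radius -> no

Answer: no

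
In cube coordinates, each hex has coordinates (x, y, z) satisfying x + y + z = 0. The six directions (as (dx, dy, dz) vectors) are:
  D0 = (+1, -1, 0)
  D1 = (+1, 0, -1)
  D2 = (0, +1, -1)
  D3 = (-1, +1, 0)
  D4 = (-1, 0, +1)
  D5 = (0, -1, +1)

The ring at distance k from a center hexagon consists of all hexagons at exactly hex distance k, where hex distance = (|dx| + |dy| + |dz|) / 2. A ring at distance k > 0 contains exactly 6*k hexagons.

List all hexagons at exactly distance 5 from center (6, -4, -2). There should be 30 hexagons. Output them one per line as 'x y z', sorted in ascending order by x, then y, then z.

Answer: 1 -4 3
1 -3 2
1 -2 1
1 -1 0
1 0 -1
1 1 -2
2 -5 3
2 1 -3
3 -6 3
3 1 -4
4 -7 3
4 1 -5
5 -8 3
5 1 -6
6 -9 3
6 1 -7
7 -9 2
7 0 -7
8 -9 1
8 -1 -7
9 -9 0
9 -2 -7
10 -9 -1
10 -3 -7
11 -9 -2
11 -8 -3
11 -7 -4
11 -6 -5
11 -5 -6
11 -4 -7

Derivation:
Walk ring at distance 5 from (6, -4, -2):
Start at center + D4*5 = (1, -4, 3)
  hex 0: (1, -4, 3)
  hex 1: (2, -5, 3)
  hex 2: (3, -6, 3)
  hex 3: (4, -7, 3)
  hex 4: (5, -8, 3)
  hex 5: (6, -9, 3)
  hex 6: (7, -9, 2)
  hex 7: (8, -9, 1)
  hex 8: (9, -9, 0)
  hex 9: (10, -9, -1)
  hex 10: (11, -9, -2)
  hex 11: (11, -8, -3)
  hex 12: (11, -7, -4)
  hex 13: (11, -6, -5)
  hex 14: (11, -5, -6)
  hex 15: (11, -4, -7)
  hex 16: (10, -3, -7)
  hex 17: (9, -2, -7)
  hex 18: (8, -1, -7)
  hex 19: (7, 0, -7)
  hex 20: (6, 1, -7)
  hex 21: (5, 1, -6)
  hex 22: (4, 1, -5)
  hex 23: (3, 1, -4)
  hex 24: (2, 1, -3)
  hex 25: (1, 1, -2)
  hex 26: (1, 0, -1)
  hex 27: (1, -1, 0)
  hex 28: (1, -2, 1)
  hex 29: (1, -3, 2)
Sorted: 30 hexes.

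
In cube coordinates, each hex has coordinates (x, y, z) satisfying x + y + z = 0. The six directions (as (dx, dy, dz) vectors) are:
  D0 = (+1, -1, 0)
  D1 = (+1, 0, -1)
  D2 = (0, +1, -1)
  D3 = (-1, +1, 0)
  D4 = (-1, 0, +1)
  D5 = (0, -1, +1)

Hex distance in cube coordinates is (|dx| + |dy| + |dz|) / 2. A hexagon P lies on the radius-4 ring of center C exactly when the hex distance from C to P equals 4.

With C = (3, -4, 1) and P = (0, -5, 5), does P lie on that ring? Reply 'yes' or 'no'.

|px - cx| = |0 - 3| = 3
|py - cy| = |-5 - (-4)| = 1
|pz - cz| = |5 - 1| = 4
distance = (3+1+4)/2 = 8/2 = 4
radius = 4; distance == radius -> yes

Answer: yes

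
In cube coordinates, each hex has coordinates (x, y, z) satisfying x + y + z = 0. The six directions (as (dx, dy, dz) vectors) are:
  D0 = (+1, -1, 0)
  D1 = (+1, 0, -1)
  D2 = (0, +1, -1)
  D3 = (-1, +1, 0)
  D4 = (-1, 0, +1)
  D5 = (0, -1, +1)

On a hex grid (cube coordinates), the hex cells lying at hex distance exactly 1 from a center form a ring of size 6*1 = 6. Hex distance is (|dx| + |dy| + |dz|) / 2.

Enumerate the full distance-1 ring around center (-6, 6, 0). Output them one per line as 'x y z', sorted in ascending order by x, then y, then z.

Walk ring at distance 1 from (-6, 6, 0):
Start at center + D4*1 = (-7, 6, 1)
  hex 0: (-7, 6, 1)
  hex 1: (-6, 5, 1)
  hex 2: (-5, 5, 0)
  hex 3: (-5, 6, -1)
  hex 4: (-6, 7, -1)
  hex 5: (-7, 7, 0)
Sorted: 6 hexes.

Answer: -7 6 1
-7 7 0
-6 5 1
-6 7 -1
-5 5 0
-5 6 -1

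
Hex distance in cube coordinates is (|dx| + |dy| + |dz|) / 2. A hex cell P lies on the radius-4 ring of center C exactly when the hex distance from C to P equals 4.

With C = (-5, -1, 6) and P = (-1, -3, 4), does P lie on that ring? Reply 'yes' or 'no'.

Answer: yes

Derivation:
|px - cx| = |-1 - (-5)| = 4
|py - cy| = |-3 - (-1)| = 2
|pz - cz| = |4 - 6| = 2
distance = (4+2+2)/2 = 8/2 = 4
radius = 4; distance == radius -> yes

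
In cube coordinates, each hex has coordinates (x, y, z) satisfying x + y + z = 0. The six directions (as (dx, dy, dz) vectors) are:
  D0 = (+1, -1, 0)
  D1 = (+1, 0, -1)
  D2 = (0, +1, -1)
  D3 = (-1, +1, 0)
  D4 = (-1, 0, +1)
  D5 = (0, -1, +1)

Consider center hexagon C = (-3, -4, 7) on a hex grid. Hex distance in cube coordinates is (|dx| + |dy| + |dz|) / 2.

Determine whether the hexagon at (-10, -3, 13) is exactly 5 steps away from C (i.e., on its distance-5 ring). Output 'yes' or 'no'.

Answer: no

Derivation:
|px - cx| = |-10 - (-3)| = 7
|py - cy| = |-3 - (-4)| = 1
|pz - cz| = |13 - 7| = 6
distance = (7+1+6)/2 = 14/2 = 7
radius = 5; distance != radius -> no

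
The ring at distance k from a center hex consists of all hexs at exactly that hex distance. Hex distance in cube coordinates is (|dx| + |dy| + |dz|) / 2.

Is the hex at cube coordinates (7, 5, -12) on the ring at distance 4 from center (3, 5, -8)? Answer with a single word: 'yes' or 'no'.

|px - cx| = |7 - 3| = 4
|py - cy| = |5 - 5| = 0
|pz - cz| = |-12 - (-8)| = 4
distance = (4+0+4)/2 = 8/2 = 4
radius = 4; distance == radius -> yes

Answer: yes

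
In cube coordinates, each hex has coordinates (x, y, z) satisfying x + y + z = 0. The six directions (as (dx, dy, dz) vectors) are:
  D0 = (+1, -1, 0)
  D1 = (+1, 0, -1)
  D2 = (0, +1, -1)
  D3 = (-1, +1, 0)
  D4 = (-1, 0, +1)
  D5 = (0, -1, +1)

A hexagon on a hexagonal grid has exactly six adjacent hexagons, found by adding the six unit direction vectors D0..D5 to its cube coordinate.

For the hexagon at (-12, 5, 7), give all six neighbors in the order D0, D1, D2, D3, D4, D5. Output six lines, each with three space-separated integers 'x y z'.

Answer: -11 4 7
-11 5 6
-12 6 6
-13 6 7
-13 5 8
-12 4 8

Derivation:
Center: (-12, 5, 7). Add each direction:
  D0: (-12, 5, 7) + (1, -1, 0) = (-11, 4, 7)
  D1: (-12, 5, 7) + (1, 0, -1) = (-11, 5, 6)
  D2: (-12, 5, 7) + (0, 1, -1) = (-12, 6, 6)
  D3: (-12, 5, 7) + (-1, 1, 0) = (-13, 6, 7)
  D4: (-12, 5, 7) + (-1, 0, 1) = (-13, 5, 8)
  D5: (-12, 5, 7) + (0, -1, 1) = (-12, 4, 8)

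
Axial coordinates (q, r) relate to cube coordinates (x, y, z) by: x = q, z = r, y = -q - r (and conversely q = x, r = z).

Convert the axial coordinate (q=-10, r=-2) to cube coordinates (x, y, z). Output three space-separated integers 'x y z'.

Answer: -10 12 -2

Derivation:
x = q = -10
z = r = -2
y = -x - z = -(-10) - (-2) = 12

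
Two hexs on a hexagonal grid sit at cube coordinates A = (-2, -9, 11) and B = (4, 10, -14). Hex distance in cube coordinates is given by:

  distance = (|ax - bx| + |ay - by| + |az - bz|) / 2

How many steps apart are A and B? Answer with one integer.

|ax - bx| = |-2 - 4| = 6
|ay - by| = |-9 - 10| = 19
|az - bz| = |11 - (-14)| = 25
distance = (6 + 19 + 25) / 2 = 50 / 2 = 25

Answer: 25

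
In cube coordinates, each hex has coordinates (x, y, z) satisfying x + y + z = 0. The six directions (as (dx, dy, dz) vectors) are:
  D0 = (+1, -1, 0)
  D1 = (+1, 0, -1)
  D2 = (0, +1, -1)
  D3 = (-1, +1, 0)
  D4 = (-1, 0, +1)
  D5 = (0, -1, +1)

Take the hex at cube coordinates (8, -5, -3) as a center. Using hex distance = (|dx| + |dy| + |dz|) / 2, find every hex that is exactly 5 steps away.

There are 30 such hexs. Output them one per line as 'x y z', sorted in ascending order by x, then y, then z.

Walk ring at distance 5 from (8, -5, -3):
Start at center + D4*5 = (3, -5, 2)
  hex 0: (3, -5, 2)
  hex 1: (4, -6, 2)
  hex 2: (5, -7, 2)
  hex 3: (6, -8, 2)
  hex 4: (7, -9, 2)
  hex 5: (8, -10, 2)
  hex 6: (9, -10, 1)
  hex 7: (10, -10, 0)
  hex 8: (11, -10, -1)
  hex 9: (12, -10, -2)
  hex 10: (13, -10, -3)
  hex 11: (13, -9, -4)
  hex 12: (13, -8, -5)
  hex 13: (13, -7, -6)
  hex 14: (13, -6, -7)
  hex 15: (13, -5, -8)
  hex 16: (12, -4, -8)
  hex 17: (11, -3, -8)
  hex 18: (10, -2, -8)
  hex 19: (9, -1, -8)
  hex 20: (8, 0, -8)
  hex 21: (7, 0, -7)
  hex 22: (6, 0, -6)
  hex 23: (5, 0, -5)
  hex 24: (4, 0, -4)
  hex 25: (3, 0, -3)
  hex 26: (3, -1, -2)
  hex 27: (3, -2, -1)
  hex 28: (3, -3, 0)
  hex 29: (3, -4, 1)
Sorted: 30 hexes.

Answer: 3 -5 2
3 -4 1
3 -3 0
3 -2 -1
3 -1 -2
3 0 -3
4 -6 2
4 0 -4
5 -7 2
5 0 -5
6 -8 2
6 0 -6
7 -9 2
7 0 -7
8 -10 2
8 0 -8
9 -10 1
9 -1 -8
10 -10 0
10 -2 -8
11 -10 -1
11 -3 -8
12 -10 -2
12 -4 -8
13 -10 -3
13 -9 -4
13 -8 -5
13 -7 -6
13 -6 -7
13 -5 -8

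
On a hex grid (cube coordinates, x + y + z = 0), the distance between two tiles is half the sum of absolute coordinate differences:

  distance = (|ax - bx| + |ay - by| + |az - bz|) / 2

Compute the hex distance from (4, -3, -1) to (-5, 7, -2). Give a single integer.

Answer: 10

Derivation:
|ax - bx| = |4 - (-5)| = 9
|ay - by| = |-3 - 7| = 10
|az - bz| = |-1 - (-2)| = 1
distance = (9 + 10 + 1) / 2 = 20 / 2 = 10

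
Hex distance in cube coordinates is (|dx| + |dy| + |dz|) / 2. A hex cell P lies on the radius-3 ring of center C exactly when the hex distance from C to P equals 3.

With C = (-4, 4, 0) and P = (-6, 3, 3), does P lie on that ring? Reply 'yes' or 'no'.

|px - cx| = |-6 - (-4)| = 2
|py - cy| = |3 - 4| = 1
|pz - cz| = |3 - 0| = 3
distance = (2+1+3)/2 = 6/2 = 3
radius = 3; distance == radius -> yes

Answer: yes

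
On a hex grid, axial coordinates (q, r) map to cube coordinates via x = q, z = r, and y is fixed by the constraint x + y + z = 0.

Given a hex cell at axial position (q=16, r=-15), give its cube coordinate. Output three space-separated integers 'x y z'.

x = q = 16
z = r = -15
y = -x - z = -(16) - (-15) = -1

Answer: 16 -1 -15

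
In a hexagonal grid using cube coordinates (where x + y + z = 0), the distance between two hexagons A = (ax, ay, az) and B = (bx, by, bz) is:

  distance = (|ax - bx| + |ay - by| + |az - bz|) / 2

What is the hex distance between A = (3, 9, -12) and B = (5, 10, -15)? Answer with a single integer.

|ax - bx| = |3 - 5| = 2
|ay - by| = |9 - 10| = 1
|az - bz| = |-12 - (-15)| = 3
distance = (2 + 1 + 3) / 2 = 6 / 2 = 3

Answer: 3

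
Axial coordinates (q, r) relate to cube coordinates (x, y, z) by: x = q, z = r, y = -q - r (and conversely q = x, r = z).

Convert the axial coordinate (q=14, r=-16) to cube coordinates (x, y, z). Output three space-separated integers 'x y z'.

x = q = 14
z = r = -16
y = -x - z = -(14) - (-16) = 2

Answer: 14 2 -16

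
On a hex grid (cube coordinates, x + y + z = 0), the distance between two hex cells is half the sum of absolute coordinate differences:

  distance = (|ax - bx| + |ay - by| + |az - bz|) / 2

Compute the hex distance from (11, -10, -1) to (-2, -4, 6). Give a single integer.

Answer: 13

Derivation:
|ax - bx| = |11 - (-2)| = 13
|ay - by| = |-10 - (-4)| = 6
|az - bz| = |-1 - 6| = 7
distance = (13 + 6 + 7) / 2 = 26 / 2 = 13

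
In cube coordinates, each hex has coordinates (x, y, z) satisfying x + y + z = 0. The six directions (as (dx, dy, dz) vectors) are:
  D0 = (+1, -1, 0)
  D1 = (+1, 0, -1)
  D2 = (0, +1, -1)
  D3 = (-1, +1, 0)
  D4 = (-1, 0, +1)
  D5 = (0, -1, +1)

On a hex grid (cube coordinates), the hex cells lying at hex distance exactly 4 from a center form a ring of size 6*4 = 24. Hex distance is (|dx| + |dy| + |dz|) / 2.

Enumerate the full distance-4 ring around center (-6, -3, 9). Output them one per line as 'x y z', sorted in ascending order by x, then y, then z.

Answer: -10 -3 13
-10 -2 12
-10 -1 11
-10 0 10
-10 1 9
-9 -4 13
-9 1 8
-8 -5 13
-8 1 7
-7 -6 13
-7 1 6
-6 -7 13
-6 1 5
-5 -7 12
-5 0 5
-4 -7 11
-4 -1 5
-3 -7 10
-3 -2 5
-2 -7 9
-2 -6 8
-2 -5 7
-2 -4 6
-2 -3 5

Derivation:
Walk ring at distance 4 from (-6, -3, 9):
Start at center + D4*4 = (-10, -3, 13)
  hex 0: (-10, -3, 13)
  hex 1: (-9, -4, 13)
  hex 2: (-8, -5, 13)
  hex 3: (-7, -6, 13)
  hex 4: (-6, -7, 13)
  hex 5: (-5, -7, 12)
  hex 6: (-4, -7, 11)
  hex 7: (-3, -7, 10)
  hex 8: (-2, -7, 9)
  hex 9: (-2, -6, 8)
  hex 10: (-2, -5, 7)
  hex 11: (-2, -4, 6)
  hex 12: (-2, -3, 5)
  hex 13: (-3, -2, 5)
  hex 14: (-4, -1, 5)
  hex 15: (-5, 0, 5)
  hex 16: (-6, 1, 5)
  hex 17: (-7, 1, 6)
  hex 18: (-8, 1, 7)
  hex 19: (-9, 1, 8)
  hex 20: (-10, 1, 9)
  hex 21: (-10, 0, 10)
  hex 22: (-10, -1, 11)
  hex 23: (-10, -2, 12)
Sorted: 24 hexes.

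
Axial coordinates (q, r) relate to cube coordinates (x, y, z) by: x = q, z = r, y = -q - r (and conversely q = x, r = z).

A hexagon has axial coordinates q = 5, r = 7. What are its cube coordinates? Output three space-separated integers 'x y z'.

x = q = 5
z = r = 7
y = -x - z = -(5) - (7) = -12

Answer: 5 -12 7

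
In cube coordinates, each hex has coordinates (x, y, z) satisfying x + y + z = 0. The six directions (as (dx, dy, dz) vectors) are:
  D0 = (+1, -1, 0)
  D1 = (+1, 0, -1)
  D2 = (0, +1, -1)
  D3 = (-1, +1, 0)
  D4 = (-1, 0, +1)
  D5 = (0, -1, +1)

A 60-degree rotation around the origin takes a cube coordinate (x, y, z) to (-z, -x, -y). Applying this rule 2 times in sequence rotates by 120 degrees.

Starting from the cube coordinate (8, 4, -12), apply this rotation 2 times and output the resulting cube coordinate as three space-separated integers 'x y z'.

Start: (8, 4, -12)
Step 1: (8, 4, -12) -> (-(-12), -(8), -(4)) = (12, -8, -4)
Step 2: (12, -8, -4) -> (-(-4), -(12), -(-8)) = (4, -12, 8)

Answer: 4 -12 8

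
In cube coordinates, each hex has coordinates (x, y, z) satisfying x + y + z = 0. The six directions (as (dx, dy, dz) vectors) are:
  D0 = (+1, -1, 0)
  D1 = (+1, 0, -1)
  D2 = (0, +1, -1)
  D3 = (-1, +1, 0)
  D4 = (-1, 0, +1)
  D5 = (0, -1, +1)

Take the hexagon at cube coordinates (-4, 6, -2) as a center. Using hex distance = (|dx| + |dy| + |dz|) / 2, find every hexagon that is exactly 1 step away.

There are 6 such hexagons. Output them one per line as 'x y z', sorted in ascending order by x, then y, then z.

Walk ring at distance 1 from (-4, 6, -2):
Start at center + D4*1 = (-5, 6, -1)
  hex 0: (-5, 6, -1)
  hex 1: (-4, 5, -1)
  hex 2: (-3, 5, -2)
  hex 3: (-3, 6, -3)
  hex 4: (-4, 7, -3)
  hex 5: (-5, 7, -2)
Sorted: 6 hexes.

Answer: -5 6 -1
-5 7 -2
-4 5 -1
-4 7 -3
-3 5 -2
-3 6 -3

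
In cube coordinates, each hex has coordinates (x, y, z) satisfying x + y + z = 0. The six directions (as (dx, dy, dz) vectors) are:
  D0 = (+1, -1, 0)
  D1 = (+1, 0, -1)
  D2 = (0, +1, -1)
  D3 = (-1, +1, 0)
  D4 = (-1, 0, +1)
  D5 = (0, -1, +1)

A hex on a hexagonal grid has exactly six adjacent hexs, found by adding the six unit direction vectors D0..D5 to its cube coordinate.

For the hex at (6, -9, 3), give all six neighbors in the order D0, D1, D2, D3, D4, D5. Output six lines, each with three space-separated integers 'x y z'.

Answer: 7 -10 3
7 -9 2
6 -8 2
5 -8 3
5 -9 4
6 -10 4

Derivation:
Center: (6, -9, 3). Add each direction:
  D0: (6, -9, 3) + (1, -1, 0) = (7, -10, 3)
  D1: (6, -9, 3) + (1, 0, -1) = (7, -9, 2)
  D2: (6, -9, 3) + (0, 1, -1) = (6, -8, 2)
  D3: (6, -9, 3) + (-1, 1, 0) = (5, -8, 3)
  D4: (6, -9, 3) + (-1, 0, 1) = (5, -9, 4)
  D5: (6, -9, 3) + (0, -1, 1) = (6, -10, 4)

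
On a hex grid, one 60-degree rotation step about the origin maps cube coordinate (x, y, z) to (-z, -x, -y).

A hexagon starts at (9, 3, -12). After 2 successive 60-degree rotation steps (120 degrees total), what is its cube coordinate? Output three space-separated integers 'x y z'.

Start: (9, 3, -12)
Step 1: (9, 3, -12) -> (-(-12), -(9), -(3)) = (12, -9, -3)
Step 2: (12, -9, -3) -> (-(-3), -(12), -(-9)) = (3, -12, 9)

Answer: 3 -12 9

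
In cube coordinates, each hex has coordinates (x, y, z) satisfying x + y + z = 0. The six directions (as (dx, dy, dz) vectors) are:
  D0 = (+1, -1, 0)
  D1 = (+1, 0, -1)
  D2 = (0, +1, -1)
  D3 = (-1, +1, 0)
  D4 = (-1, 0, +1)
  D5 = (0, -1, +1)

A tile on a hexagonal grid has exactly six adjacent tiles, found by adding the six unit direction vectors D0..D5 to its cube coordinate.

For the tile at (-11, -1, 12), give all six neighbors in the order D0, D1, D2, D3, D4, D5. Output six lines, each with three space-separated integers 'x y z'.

Answer: -10 -2 12
-10 -1 11
-11 0 11
-12 0 12
-12 -1 13
-11 -2 13

Derivation:
Center: (-11, -1, 12). Add each direction:
  D0: (-11, -1, 12) + (1, -1, 0) = (-10, -2, 12)
  D1: (-11, -1, 12) + (1, 0, -1) = (-10, -1, 11)
  D2: (-11, -1, 12) + (0, 1, -1) = (-11, 0, 11)
  D3: (-11, -1, 12) + (-1, 1, 0) = (-12, 0, 12)
  D4: (-11, -1, 12) + (-1, 0, 1) = (-12, -1, 13)
  D5: (-11, -1, 12) + (0, -1, 1) = (-11, -2, 13)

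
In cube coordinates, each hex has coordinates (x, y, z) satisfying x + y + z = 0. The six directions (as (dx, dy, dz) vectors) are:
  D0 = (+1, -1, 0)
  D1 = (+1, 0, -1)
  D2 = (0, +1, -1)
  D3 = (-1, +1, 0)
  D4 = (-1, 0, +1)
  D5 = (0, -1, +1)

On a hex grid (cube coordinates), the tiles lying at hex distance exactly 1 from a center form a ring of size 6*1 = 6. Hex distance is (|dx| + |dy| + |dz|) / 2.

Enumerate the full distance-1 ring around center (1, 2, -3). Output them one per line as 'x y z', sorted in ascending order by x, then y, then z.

Answer: 0 2 -2
0 3 -3
1 1 -2
1 3 -4
2 1 -3
2 2 -4

Derivation:
Walk ring at distance 1 from (1, 2, -3):
Start at center + D4*1 = (0, 2, -2)
  hex 0: (0, 2, -2)
  hex 1: (1, 1, -2)
  hex 2: (2, 1, -3)
  hex 3: (2, 2, -4)
  hex 4: (1, 3, -4)
  hex 5: (0, 3, -3)
Sorted: 6 hexes.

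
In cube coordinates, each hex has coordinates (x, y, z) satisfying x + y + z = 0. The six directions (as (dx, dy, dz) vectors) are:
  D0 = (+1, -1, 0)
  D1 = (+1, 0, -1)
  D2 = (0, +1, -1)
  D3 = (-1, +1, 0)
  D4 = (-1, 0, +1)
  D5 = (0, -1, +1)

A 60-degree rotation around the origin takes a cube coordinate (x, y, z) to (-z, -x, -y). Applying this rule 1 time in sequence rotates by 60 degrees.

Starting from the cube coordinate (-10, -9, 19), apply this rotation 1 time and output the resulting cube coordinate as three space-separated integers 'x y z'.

Start: (-10, -9, 19)
Step 1: (-10, -9, 19) -> (-(19), -(-10), -(-9)) = (-19, 10, 9)

Answer: -19 10 9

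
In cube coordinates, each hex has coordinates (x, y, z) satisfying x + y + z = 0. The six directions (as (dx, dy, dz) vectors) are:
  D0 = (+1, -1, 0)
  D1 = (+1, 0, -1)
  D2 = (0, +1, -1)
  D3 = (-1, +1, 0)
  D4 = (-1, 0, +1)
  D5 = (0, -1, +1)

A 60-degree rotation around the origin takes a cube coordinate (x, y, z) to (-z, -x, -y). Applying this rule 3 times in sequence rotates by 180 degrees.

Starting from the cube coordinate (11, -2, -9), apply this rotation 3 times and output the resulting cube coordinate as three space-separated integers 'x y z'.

Start: (11, -2, -9)
Step 1: (11, -2, -9) -> (-(-9), -(11), -(-2)) = (9, -11, 2)
Step 2: (9, -11, 2) -> (-(2), -(9), -(-11)) = (-2, -9, 11)
Step 3: (-2, -9, 11) -> (-(11), -(-2), -(-9)) = (-11, 2, 9)

Answer: -11 2 9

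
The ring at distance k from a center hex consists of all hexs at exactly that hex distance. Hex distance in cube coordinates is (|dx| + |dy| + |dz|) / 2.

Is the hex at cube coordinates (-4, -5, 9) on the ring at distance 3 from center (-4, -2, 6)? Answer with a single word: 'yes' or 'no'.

|px - cx| = |-4 - (-4)| = 0
|py - cy| = |-5 - (-2)| = 3
|pz - cz| = |9 - 6| = 3
distance = (0+3+3)/2 = 6/2 = 3
radius = 3; distance == radius -> yes

Answer: yes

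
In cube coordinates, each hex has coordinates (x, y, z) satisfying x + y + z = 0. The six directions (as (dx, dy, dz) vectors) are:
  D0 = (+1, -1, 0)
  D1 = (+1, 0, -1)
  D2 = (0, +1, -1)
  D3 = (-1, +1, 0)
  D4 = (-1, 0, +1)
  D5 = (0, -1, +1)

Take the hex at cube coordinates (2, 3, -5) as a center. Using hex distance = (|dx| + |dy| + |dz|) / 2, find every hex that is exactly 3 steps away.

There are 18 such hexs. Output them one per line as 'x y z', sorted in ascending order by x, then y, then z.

Answer: -1 3 -2
-1 4 -3
-1 5 -4
-1 6 -5
0 2 -2
0 6 -6
1 1 -2
1 6 -7
2 0 -2
2 6 -8
3 0 -3
3 5 -8
4 0 -4
4 4 -8
5 0 -5
5 1 -6
5 2 -7
5 3 -8

Derivation:
Walk ring at distance 3 from (2, 3, -5):
Start at center + D4*3 = (-1, 3, -2)
  hex 0: (-1, 3, -2)
  hex 1: (0, 2, -2)
  hex 2: (1, 1, -2)
  hex 3: (2, 0, -2)
  hex 4: (3, 0, -3)
  hex 5: (4, 0, -4)
  hex 6: (5, 0, -5)
  hex 7: (5, 1, -6)
  hex 8: (5, 2, -7)
  hex 9: (5, 3, -8)
  hex 10: (4, 4, -8)
  hex 11: (3, 5, -8)
  hex 12: (2, 6, -8)
  hex 13: (1, 6, -7)
  hex 14: (0, 6, -6)
  hex 15: (-1, 6, -5)
  hex 16: (-1, 5, -4)
  hex 17: (-1, 4, -3)
Sorted: 18 hexes.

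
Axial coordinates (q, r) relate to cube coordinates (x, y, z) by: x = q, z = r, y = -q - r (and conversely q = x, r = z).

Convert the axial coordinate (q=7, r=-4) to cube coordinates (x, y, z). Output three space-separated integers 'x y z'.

Answer: 7 -3 -4

Derivation:
x = q = 7
z = r = -4
y = -x - z = -(7) - (-4) = -3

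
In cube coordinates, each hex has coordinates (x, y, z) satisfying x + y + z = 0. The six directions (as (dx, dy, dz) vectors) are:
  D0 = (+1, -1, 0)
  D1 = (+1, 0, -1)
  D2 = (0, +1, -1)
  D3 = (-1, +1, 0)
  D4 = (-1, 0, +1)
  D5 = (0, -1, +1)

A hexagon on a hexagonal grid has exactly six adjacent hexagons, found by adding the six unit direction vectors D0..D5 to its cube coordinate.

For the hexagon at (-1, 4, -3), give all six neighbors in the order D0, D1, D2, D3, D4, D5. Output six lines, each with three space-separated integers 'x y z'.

Center: (-1, 4, -3). Add each direction:
  D0: (-1, 4, -3) + (1, -1, 0) = (0, 3, -3)
  D1: (-1, 4, -3) + (1, 0, -1) = (0, 4, -4)
  D2: (-1, 4, -3) + (0, 1, -1) = (-1, 5, -4)
  D3: (-1, 4, -3) + (-1, 1, 0) = (-2, 5, -3)
  D4: (-1, 4, -3) + (-1, 0, 1) = (-2, 4, -2)
  D5: (-1, 4, -3) + (0, -1, 1) = (-1, 3, -2)

Answer: 0 3 -3
0 4 -4
-1 5 -4
-2 5 -3
-2 4 -2
-1 3 -2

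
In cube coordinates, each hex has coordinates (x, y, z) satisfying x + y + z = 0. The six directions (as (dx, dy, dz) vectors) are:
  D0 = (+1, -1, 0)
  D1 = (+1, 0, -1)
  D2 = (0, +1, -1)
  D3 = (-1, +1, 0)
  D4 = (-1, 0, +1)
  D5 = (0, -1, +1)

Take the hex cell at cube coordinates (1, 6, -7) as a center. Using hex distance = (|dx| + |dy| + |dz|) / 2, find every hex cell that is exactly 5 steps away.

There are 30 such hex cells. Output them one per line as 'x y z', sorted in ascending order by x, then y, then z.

Answer: -4 6 -2
-4 7 -3
-4 8 -4
-4 9 -5
-4 10 -6
-4 11 -7
-3 5 -2
-3 11 -8
-2 4 -2
-2 11 -9
-1 3 -2
-1 11 -10
0 2 -2
0 11 -11
1 1 -2
1 11 -12
2 1 -3
2 10 -12
3 1 -4
3 9 -12
4 1 -5
4 8 -12
5 1 -6
5 7 -12
6 1 -7
6 2 -8
6 3 -9
6 4 -10
6 5 -11
6 6 -12

Derivation:
Walk ring at distance 5 from (1, 6, -7):
Start at center + D4*5 = (-4, 6, -2)
  hex 0: (-4, 6, -2)
  hex 1: (-3, 5, -2)
  hex 2: (-2, 4, -2)
  hex 3: (-1, 3, -2)
  hex 4: (0, 2, -2)
  hex 5: (1, 1, -2)
  hex 6: (2, 1, -3)
  hex 7: (3, 1, -4)
  hex 8: (4, 1, -5)
  hex 9: (5, 1, -6)
  hex 10: (6, 1, -7)
  hex 11: (6, 2, -8)
  hex 12: (6, 3, -9)
  hex 13: (6, 4, -10)
  hex 14: (6, 5, -11)
  hex 15: (6, 6, -12)
  hex 16: (5, 7, -12)
  hex 17: (4, 8, -12)
  hex 18: (3, 9, -12)
  hex 19: (2, 10, -12)
  hex 20: (1, 11, -12)
  hex 21: (0, 11, -11)
  hex 22: (-1, 11, -10)
  hex 23: (-2, 11, -9)
  hex 24: (-3, 11, -8)
  hex 25: (-4, 11, -7)
  hex 26: (-4, 10, -6)
  hex 27: (-4, 9, -5)
  hex 28: (-4, 8, -4)
  hex 29: (-4, 7, -3)
Sorted: 30 hexes.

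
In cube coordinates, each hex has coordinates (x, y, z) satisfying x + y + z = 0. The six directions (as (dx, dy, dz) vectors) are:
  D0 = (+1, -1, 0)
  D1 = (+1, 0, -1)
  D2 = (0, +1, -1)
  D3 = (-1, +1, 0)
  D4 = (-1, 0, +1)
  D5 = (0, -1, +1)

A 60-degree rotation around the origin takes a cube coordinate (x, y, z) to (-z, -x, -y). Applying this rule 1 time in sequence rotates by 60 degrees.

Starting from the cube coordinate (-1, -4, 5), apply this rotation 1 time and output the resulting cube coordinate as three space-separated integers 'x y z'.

Start: (-1, -4, 5)
Step 1: (-1, -4, 5) -> (-(5), -(-1), -(-4)) = (-5, 1, 4)

Answer: -5 1 4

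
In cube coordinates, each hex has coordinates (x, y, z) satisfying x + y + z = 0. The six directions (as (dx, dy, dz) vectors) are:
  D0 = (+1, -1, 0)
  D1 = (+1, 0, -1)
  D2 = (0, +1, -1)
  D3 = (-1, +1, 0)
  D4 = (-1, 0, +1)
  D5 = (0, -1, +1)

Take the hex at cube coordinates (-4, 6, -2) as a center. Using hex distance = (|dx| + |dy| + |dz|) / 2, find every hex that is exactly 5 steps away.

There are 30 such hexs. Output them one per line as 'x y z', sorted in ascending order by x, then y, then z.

Answer: -9 6 3
-9 7 2
-9 8 1
-9 9 0
-9 10 -1
-9 11 -2
-8 5 3
-8 11 -3
-7 4 3
-7 11 -4
-6 3 3
-6 11 -5
-5 2 3
-5 11 -6
-4 1 3
-4 11 -7
-3 1 2
-3 10 -7
-2 1 1
-2 9 -7
-1 1 0
-1 8 -7
0 1 -1
0 7 -7
1 1 -2
1 2 -3
1 3 -4
1 4 -5
1 5 -6
1 6 -7

Derivation:
Walk ring at distance 5 from (-4, 6, -2):
Start at center + D4*5 = (-9, 6, 3)
  hex 0: (-9, 6, 3)
  hex 1: (-8, 5, 3)
  hex 2: (-7, 4, 3)
  hex 3: (-6, 3, 3)
  hex 4: (-5, 2, 3)
  hex 5: (-4, 1, 3)
  hex 6: (-3, 1, 2)
  hex 7: (-2, 1, 1)
  hex 8: (-1, 1, 0)
  hex 9: (0, 1, -1)
  hex 10: (1, 1, -2)
  hex 11: (1, 2, -3)
  hex 12: (1, 3, -4)
  hex 13: (1, 4, -5)
  hex 14: (1, 5, -6)
  hex 15: (1, 6, -7)
  hex 16: (0, 7, -7)
  hex 17: (-1, 8, -7)
  hex 18: (-2, 9, -7)
  hex 19: (-3, 10, -7)
  hex 20: (-4, 11, -7)
  hex 21: (-5, 11, -6)
  hex 22: (-6, 11, -5)
  hex 23: (-7, 11, -4)
  hex 24: (-8, 11, -3)
  hex 25: (-9, 11, -2)
  hex 26: (-9, 10, -1)
  hex 27: (-9, 9, 0)
  hex 28: (-9, 8, 1)
  hex 29: (-9, 7, 2)
Sorted: 30 hexes.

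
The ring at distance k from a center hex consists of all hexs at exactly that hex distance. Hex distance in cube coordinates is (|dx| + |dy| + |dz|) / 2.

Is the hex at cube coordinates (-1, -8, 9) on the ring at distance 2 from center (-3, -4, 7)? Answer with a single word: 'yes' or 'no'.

|px - cx| = |-1 - (-3)| = 2
|py - cy| = |-8 - (-4)| = 4
|pz - cz| = |9 - 7| = 2
distance = (2+4+2)/2 = 8/2 = 4
radius = 2; distance != radius -> no

Answer: no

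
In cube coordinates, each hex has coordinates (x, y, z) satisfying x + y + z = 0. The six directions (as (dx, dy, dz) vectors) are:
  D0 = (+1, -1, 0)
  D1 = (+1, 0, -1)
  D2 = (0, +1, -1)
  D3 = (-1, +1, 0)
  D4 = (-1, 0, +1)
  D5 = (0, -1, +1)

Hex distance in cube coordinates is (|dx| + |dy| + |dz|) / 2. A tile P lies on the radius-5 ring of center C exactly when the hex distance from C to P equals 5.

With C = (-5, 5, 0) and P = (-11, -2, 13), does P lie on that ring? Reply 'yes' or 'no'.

|px - cx| = |-11 - (-5)| = 6
|py - cy| = |-2 - 5| = 7
|pz - cz| = |13 - 0| = 13
distance = (6+7+13)/2 = 26/2 = 13
radius = 5; distance != radius -> no

Answer: no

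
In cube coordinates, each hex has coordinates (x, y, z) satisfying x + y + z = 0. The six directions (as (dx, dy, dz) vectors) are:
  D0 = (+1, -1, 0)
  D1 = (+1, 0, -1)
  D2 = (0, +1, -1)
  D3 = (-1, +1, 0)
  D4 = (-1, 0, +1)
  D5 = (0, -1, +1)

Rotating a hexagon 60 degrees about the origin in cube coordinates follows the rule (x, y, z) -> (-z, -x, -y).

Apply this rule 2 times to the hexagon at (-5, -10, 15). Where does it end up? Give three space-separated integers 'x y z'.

Answer: -10 15 -5

Derivation:
Start: (-5, -10, 15)
Step 1: (-5, -10, 15) -> (-(15), -(-5), -(-10)) = (-15, 5, 10)
Step 2: (-15, 5, 10) -> (-(10), -(-15), -(5)) = (-10, 15, -5)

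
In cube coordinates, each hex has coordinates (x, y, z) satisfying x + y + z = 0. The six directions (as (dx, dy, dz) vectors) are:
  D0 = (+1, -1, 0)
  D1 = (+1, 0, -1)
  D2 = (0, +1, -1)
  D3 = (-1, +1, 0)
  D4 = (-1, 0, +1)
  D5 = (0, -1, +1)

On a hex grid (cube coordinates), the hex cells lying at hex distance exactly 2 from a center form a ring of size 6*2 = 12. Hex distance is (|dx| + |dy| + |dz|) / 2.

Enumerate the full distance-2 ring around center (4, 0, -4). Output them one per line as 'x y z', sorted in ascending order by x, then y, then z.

Walk ring at distance 2 from (4, 0, -4):
Start at center + D4*2 = (2, 0, -2)
  hex 0: (2, 0, -2)
  hex 1: (3, -1, -2)
  hex 2: (4, -2, -2)
  hex 3: (5, -2, -3)
  hex 4: (6, -2, -4)
  hex 5: (6, -1, -5)
  hex 6: (6, 0, -6)
  hex 7: (5, 1, -6)
  hex 8: (4, 2, -6)
  hex 9: (3, 2, -5)
  hex 10: (2, 2, -4)
  hex 11: (2, 1, -3)
Sorted: 12 hexes.

Answer: 2 0 -2
2 1 -3
2 2 -4
3 -1 -2
3 2 -5
4 -2 -2
4 2 -6
5 -2 -3
5 1 -6
6 -2 -4
6 -1 -5
6 0 -6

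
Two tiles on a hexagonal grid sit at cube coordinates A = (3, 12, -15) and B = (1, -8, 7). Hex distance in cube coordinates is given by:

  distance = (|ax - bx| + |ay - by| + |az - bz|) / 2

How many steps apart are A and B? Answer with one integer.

|ax - bx| = |3 - 1| = 2
|ay - by| = |12 - (-8)| = 20
|az - bz| = |-15 - 7| = 22
distance = (2 + 20 + 22) / 2 = 44 / 2 = 22

Answer: 22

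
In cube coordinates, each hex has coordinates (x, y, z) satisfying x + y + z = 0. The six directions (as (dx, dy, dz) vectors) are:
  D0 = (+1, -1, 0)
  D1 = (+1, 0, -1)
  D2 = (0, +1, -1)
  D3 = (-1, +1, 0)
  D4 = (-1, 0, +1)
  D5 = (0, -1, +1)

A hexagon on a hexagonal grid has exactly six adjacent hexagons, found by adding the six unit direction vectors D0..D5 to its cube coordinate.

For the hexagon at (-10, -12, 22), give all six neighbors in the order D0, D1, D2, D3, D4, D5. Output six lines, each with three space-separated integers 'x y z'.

Center: (-10, -12, 22). Add each direction:
  D0: (-10, -12, 22) + (1, -1, 0) = (-9, -13, 22)
  D1: (-10, -12, 22) + (1, 0, -1) = (-9, -12, 21)
  D2: (-10, -12, 22) + (0, 1, -1) = (-10, -11, 21)
  D3: (-10, -12, 22) + (-1, 1, 0) = (-11, -11, 22)
  D4: (-10, -12, 22) + (-1, 0, 1) = (-11, -12, 23)
  D5: (-10, -12, 22) + (0, -1, 1) = (-10, -13, 23)

Answer: -9 -13 22
-9 -12 21
-10 -11 21
-11 -11 22
-11 -12 23
-10 -13 23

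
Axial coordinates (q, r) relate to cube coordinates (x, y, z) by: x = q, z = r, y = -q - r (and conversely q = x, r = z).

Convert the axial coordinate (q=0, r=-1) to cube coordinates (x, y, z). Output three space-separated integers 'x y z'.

x = q = 0
z = r = -1
y = -x - z = -(0) - (-1) = 1

Answer: 0 1 -1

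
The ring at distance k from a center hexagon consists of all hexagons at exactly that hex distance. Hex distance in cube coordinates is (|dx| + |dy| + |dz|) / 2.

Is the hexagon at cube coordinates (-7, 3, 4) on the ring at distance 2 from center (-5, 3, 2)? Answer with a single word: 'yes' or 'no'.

|px - cx| = |-7 - (-5)| = 2
|py - cy| = |3 - 3| = 0
|pz - cz| = |4 - 2| = 2
distance = (2+0+2)/2 = 4/2 = 2
radius = 2; distance == radius -> yes

Answer: yes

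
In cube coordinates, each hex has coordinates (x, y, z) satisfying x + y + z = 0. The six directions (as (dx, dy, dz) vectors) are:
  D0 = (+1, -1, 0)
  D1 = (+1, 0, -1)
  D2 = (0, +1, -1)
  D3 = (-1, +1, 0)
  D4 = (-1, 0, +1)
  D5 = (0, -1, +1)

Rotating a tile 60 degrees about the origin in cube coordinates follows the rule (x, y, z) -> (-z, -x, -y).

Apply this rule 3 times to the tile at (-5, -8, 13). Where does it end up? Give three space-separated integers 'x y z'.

Start: (-5, -8, 13)
Step 1: (-5, -8, 13) -> (-(13), -(-5), -(-8)) = (-13, 5, 8)
Step 2: (-13, 5, 8) -> (-(8), -(-13), -(5)) = (-8, 13, -5)
Step 3: (-8, 13, -5) -> (-(-5), -(-8), -(13)) = (5, 8, -13)

Answer: 5 8 -13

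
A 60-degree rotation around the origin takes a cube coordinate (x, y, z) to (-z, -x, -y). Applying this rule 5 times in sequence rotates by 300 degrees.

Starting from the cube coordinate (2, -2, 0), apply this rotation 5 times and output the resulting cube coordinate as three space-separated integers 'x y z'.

Start: (2, -2, 0)
Step 1: (2, -2, 0) -> (-(0), -(2), -(-2)) = (0, -2, 2)
Step 2: (0, -2, 2) -> (-(2), -(0), -(-2)) = (-2, 0, 2)
Step 3: (-2, 0, 2) -> (-(2), -(-2), -(0)) = (-2, 2, 0)
Step 4: (-2, 2, 0) -> (-(0), -(-2), -(2)) = (0, 2, -2)
Step 5: (0, 2, -2) -> (-(-2), -(0), -(2)) = (2, 0, -2)

Answer: 2 0 -2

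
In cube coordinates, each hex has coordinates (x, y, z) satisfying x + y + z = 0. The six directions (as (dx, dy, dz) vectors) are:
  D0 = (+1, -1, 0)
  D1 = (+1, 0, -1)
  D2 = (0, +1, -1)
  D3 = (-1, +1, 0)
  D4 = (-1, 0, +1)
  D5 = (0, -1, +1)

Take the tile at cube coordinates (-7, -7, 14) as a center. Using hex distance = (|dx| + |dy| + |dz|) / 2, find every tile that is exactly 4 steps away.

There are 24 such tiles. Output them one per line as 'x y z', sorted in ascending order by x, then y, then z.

Walk ring at distance 4 from (-7, -7, 14):
Start at center + D4*4 = (-11, -7, 18)
  hex 0: (-11, -7, 18)
  hex 1: (-10, -8, 18)
  hex 2: (-9, -9, 18)
  hex 3: (-8, -10, 18)
  hex 4: (-7, -11, 18)
  hex 5: (-6, -11, 17)
  hex 6: (-5, -11, 16)
  hex 7: (-4, -11, 15)
  hex 8: (-3, -11, 14)
  hex 9: (-3, -10, 13)
  hex 10: (-3, -9, 12)
  hex 11: (-3, -8, 11)
  hex 12: (-3, -7, 10)
  hex 13: (-4, -6, 10)
  hex 14: (-5, -5, 10)
  hex 15: (-6, -4, 10)
  hex 16: (-7, -3, 10)
  hex 17: (-8, -3, 11)
  hex 18: (-9, -3, 12)
  hex 19: (-10, -3, 13)
  hex 20: (-11, -3, 14)
  hex 21: (-11, -4, 15)
  hex 22: (-11, -5, 16)
  hex 23: (-11, -6, 17)
Sorted: 24 hexes.

Answer: -11 -7 18
-11 -6 17
-11 -5 16
-11 -4 15
-11 -3 14
-10 -8 18
-10 -3 13
-9 -9 18
-9 -3 12
-8 -10 18
-8 -3 11
-7 -11 18
-7 -3 10
-6 -11 17
-6 -4 10
-5 -11 16
-5 -5 10
-4 -11 15
-4 -6 10
-3 -11 14
-3 -10 13
-3 -9 12
-3 -8 11
-3 -7 10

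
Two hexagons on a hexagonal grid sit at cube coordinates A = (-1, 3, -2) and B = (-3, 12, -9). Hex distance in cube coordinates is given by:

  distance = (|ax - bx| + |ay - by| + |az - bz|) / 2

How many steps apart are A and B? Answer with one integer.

Answer: 9

Derivation:
|ax - bx| = |-1 - (-3)| = 2
|ay - by| = |3 - 12| = 9
|az - bz| = |-2 - (-9)| = 7
distance = (2 + 9 + 7) / 2 = 18 / 2 = 9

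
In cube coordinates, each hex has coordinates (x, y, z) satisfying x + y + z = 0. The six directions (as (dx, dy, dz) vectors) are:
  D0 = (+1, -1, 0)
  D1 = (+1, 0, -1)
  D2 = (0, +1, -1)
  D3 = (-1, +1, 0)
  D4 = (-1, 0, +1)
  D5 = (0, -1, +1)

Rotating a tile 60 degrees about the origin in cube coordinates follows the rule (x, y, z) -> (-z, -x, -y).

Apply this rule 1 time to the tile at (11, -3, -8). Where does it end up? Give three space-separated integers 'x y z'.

Answer: 8 -11 3

Derivation:
Start: (11, -3, -8)
Step 1: (11, -3, -8) -> (-(-8), -(11), -(-3)) = (8, -11, 3)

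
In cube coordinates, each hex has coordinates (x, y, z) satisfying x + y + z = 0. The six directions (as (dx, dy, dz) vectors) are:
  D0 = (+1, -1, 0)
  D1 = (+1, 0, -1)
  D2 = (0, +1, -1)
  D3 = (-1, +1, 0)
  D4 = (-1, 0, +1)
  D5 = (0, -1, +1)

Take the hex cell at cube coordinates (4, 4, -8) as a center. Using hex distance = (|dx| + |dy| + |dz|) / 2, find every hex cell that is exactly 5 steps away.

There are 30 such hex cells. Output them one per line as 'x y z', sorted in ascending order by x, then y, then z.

Walk ring at distance 5 from (4, 4, -8):
Start at center + D4*5 = (-1, 4, -3)
  hex 0: (-1, 4, -3)
  hex 1: (0, 3, -3)
  hex 2: (1, 2, -3)
  hex 3: (2, 1, -3)
  hex 4: (3, 0, -3)
  hex 5: (4, -1, -3)
  hex 6: (5, -1, -4)
  hex 7: (6, -1, -5)
  hex 8: (7, -1, -6)
  hex 9: (8, -1, -7)
  hex 10: (9, -1, -8)
  hex 11: (9, 0, -9)
  hex 12: (9, 1, -10)
  hex 13: (9, 2, -11)
  hex 14: (9, 3, -12)
  hex 15: (9, 4, -13)
  hex 16: (8, 5, -13)
  hex 17: (7, 6, -13)
  hex 18: (6, 7, -13)
  hex 19: (5, 8, -13)
  hex 20: (4, 9, -13)
  hex 21: (3, 9, -12)
  hex 22: (2, 9, -11)
  hex 23: (1, 9, -10)
  hex 24: (0, 9, -9)
  hex 25: (-1, 9, -8)
  hex 26: (-1, 8, -7)
  hex 27: (-1, 7, -6)
  hex 28: (-1, 6, -5)
  hex 29: (-1, 5, -4)
Sorted: 30 hexes.

Answer: -1 4 -3
-1 5 -4
-1 6 -5
-1 7 -6
-1 8 -7
-1 9 -8
0 3 -3
0 9 -9
1 2 -3
1 9 -10
2 1 -3
2 9 -11
3 0 -3
3 9 -12
4 -1 -3
4 9 -13
5 -1 -4
5 8 -13
6 -1 -5
6 7 -13
7 -1 -6
7 6 -13
8 -1 -7
8 5 -13
9 -1 -8
9 0 -9
9 1 -10
9 2 -11
9 3 -12
9 4 -13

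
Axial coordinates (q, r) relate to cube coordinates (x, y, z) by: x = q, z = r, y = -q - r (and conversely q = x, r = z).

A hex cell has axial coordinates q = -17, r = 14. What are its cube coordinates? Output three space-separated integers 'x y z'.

Answer: -17 3 14

Derivation:
x = q = -17
z = r = 14
y = -x - z = -(-17) - (14) = 3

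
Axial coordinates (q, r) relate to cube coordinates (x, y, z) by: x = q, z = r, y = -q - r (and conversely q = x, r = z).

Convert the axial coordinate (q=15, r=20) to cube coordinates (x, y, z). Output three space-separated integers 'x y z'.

Answer: 15 -35 20

Derivation:
x = q = 15
z = r = 20
y = -x - z = -(15) - (20) = -35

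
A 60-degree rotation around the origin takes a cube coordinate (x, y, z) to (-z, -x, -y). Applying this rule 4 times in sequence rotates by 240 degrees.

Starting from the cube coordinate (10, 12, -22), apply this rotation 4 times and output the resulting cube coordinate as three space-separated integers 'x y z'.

Answer: -22 10 12

Derivation:
Start: (10, 12, -22)
Step 1: (10, 12, -22) -> (-(-22), -(10), -(12)) = (22, -10, -12)
Step 2: (22, -10, -12) -> (-(-12), -(22), -(-10)) = (12, -22, 10)
Step 3: (12, -22, 10) -> (-(10), -(12), -(-22)) = (-10, -12, 22)
Step 4: (-10, -12, 22) -> (-(22), -(-10), -(-12)) = (-22, 10, 12)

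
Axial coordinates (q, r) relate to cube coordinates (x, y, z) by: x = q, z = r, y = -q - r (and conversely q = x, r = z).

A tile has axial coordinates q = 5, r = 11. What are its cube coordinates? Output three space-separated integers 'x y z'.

x = q = 5
z = r = 11
y = -x - z = -(5) - (11) = -16

Answer: 5 -16 11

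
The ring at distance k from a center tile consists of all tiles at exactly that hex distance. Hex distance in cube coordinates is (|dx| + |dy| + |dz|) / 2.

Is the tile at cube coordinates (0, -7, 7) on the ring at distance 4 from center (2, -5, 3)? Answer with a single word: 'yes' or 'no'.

|px - cx| = |0 - 2| = 2
|py - cy| = |-7 - (-5)| = 2
|pz - cz| = |7 - 3| = 4
distance = (2+2+4)/2 = 8/2 = 4
radius = 4; distance == radius -> yes

Answer: yes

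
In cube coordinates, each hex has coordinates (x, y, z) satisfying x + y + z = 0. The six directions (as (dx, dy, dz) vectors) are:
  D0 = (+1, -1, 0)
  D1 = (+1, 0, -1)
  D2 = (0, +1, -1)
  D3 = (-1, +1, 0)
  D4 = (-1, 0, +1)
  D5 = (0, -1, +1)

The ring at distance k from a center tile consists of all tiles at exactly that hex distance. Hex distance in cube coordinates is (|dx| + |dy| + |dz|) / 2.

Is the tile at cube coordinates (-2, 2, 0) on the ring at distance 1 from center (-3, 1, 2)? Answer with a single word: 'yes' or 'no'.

Answer: no

Derivation:
|px - cx| = |-2 - (-3)| = 1
|py - cy| = |2 - 1| = 1
|pz - cz| = |0 - 2| = 2
distance = (1+1+2)/2 = 4/2 = 2
radius = 1; distance != radius -> no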